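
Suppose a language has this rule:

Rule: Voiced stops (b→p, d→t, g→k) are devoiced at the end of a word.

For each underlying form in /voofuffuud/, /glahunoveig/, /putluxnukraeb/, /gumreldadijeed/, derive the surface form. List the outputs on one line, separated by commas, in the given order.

voofuffuut, glahunoveik, putluxnukraep, gumreldadijeet

/voofuffuud/: /d/ is a voiced stop in word-final position, so it devoices to [t]. → [voofuffuut].
/glahunoveig/: /g/ is a voiced stop in word-final position, so it devoices to [k]. → [glahunoveik].
/putluxnukraeb/: /b/ is a voiced stop in word-final position, so it devoices to [p]. → [putluxnukraep].
/gumreldadijeed/: /d/ is a voiced stop in word-final position, so it devoices to [t]. → [gumreldadijeet].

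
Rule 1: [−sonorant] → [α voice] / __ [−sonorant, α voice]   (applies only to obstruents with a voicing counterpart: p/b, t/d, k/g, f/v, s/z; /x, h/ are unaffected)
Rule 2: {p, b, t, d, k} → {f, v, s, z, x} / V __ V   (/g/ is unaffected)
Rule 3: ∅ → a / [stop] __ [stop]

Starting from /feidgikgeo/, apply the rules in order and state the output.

feidagigageo

Rule 1 (regressive voicing assimilation): /k/ precedes the voiced obstruent /g/, so it voices to [g] by assimilation. /feidgikgeo/ → feidgiggeo.
Rule 2 (intervocalic spirantization): no segment meets the environment; /feidgiggeo/ is unchanged.
Rule 3 (stop-cluster a-epenthesis): /d/ and /g/ form a stop–stop cluster, so [a] is inserted between them. /g/ and /g/ form a stop–stop cluster, so [a] is inserted between them. /feidgiggeo/ → feidagigageo.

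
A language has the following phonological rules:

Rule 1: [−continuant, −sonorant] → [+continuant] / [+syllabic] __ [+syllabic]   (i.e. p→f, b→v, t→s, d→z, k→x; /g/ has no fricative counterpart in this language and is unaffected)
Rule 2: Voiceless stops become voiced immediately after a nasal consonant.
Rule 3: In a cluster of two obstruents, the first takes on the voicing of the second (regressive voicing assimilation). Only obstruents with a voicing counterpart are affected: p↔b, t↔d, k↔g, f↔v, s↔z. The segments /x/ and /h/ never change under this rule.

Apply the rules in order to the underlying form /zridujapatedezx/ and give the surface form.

zrizujafasezesx

Rule 1 (intervocalic spirantization): /d/ is a stop between vowels /i/ and /u/, so it spirantizes to the fricative [z]. /p/ is a stop between vowels /a/ and /a/, so it spirantizes to the fricative [f]. /t/ is a stop between vowels /a/ and /e/, so it spirantizes to the fricative [s]. /d/ is a stop between vowels /e/ and /e/, so it spirantizes to the fricative [z]. /zridujapatedezx/ → zrizujafasezezx.
Rule 2 (post-nasal voicing): no segment meets the environment; /zrizujafasezezx/ is unchanged.
Rule 3 (regressive voicing assimilation): /z/ precedes the voiceless obstruent /x/, so it devoices to [s] by assimilation. /zrizujafasezezx/ → zrizujafasezesx.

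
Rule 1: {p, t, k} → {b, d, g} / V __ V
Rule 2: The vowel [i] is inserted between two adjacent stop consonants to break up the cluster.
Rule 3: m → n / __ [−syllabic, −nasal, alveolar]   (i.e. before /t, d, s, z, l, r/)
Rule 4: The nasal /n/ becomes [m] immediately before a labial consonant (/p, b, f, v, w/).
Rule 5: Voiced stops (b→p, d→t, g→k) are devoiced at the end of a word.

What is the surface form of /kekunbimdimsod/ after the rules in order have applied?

kegumbindinsot

Rule 1 (intervocalic voicing): /k/ is a voiceless stop between vowels /e/ and /u/, so it voices to [g]. /kekunbimdimsod/ → kegunbimdimsod.
Rule 2 (stop-cluster i-epenthesis): no segment meets the environment; /kegunbimdimsod/ is unchanged.
Rule 3 (nasal place assimilation): /m/ precedes the alveolar consonant /d/, so it assimilates in place to [n]. /m/ precedes the alveolar consonant /s/, so it assimilates in place to [n]. /kegunbimdimsod/ → kegunbindinsod.
Rule 4 (nasal place assimilation): /n/ precedes the labial consonant /b/, so it assimilates in place to [m]. /kegunbindinsod/ → kegumbindinsod.
Rule 5 (final devoicing): /d/ is a voiced stop in word-final position, so it devoices to [t]. /kegumbindinsod/ → kegumbindinsot.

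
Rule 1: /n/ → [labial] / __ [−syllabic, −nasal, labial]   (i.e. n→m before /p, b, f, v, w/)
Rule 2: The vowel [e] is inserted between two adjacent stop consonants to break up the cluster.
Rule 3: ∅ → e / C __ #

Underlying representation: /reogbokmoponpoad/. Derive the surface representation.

Rule 1 (nasal place assimilation): /n/ precedes the labial consonant /p/, so it assimilates in place to [m]. /reogbokmoponpoad/ → reogbokmopompoad.
Rule 2 (stop-cluster e-epenthesis): /g/ and /b/ form a stop–stop cluster, so [e] is inserted between them. /reogbokmopompoad/ → reogebokmopompoad.
Rule 3 (final e-epenthesis): the form ends in the consonant /d/, so [e] is inserted word-finally. /reogebokmopompoad/ → reogebokmopompoade.

reogebokmopompoade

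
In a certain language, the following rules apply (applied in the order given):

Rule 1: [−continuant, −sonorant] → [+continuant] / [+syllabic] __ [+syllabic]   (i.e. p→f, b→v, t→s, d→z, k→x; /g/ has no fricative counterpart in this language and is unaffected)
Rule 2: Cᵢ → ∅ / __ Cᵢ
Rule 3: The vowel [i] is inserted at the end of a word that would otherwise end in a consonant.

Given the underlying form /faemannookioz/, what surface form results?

Rule 1 (intervocalic spirantization): /k/ is a stop between vowels /o/ and /i/, so it spirantizes to the fricative [x]. /faemannookioz/ → faemannooxioz.
Rule 2 (degemination): /nn/ is a geminate; the first /n/ deletes. /faemannooxioz/ → faemanooxioz.
Rule 3 (final i-epenthesis): the form ends in the consonant /z/, so [i] is inserted word-finally. /faemanooxioz/ → faemanooxiozi.

faemanooxiozi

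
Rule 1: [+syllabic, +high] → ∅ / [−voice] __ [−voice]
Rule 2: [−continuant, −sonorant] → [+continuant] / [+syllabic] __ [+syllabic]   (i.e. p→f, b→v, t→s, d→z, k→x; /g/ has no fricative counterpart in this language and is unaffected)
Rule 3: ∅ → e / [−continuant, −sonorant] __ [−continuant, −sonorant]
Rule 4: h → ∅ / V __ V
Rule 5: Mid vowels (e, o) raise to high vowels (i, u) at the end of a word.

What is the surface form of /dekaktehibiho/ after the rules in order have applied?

dexaketeiviu

Rule 1 (high vowel syncope): no segment meets the environment; /dekaktehibiho/ is unchanged.
Rule 2 (intervocalic spirantization): /k/ is a stop between vowels /e/ and /a/, so it spirantizes to the fricative [x]. /b/ is a stop between vowels /i/ and /i/, so it spirantizes to the fricative [v]. /dekaktehibiho/ → dexaktehiviho.
Rule 3 (stop-cluster e-epenthesis): /k/ and /t/ form a stop–stop cluster, so [e] is inserted between them. /dexaktehiviho/ → dexaketehiviho.
Rule 4 (intervocalic h-deletion): /h/ occurs between vowels /e/ and /i/, so it deletes. /h/ occurs between vowels /i/ and /o/, so it deletes. /dexaketehiviho/ → dexaketeivio.
Rule 5 (final vowel raising): /o/ is a mid vowel in word-final position, so it raises to [u]. /dexaketeivio/ → dexaketeiviu.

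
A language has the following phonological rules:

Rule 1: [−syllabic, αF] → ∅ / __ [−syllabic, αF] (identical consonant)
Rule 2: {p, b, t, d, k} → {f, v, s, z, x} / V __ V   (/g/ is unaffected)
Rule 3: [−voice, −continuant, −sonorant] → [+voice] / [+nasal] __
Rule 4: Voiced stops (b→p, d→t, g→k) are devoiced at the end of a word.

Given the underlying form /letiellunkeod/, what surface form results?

Rule 1 (degemination): /ll/ is a geminate; the first /l/ deletes. /letiellunkeod/ → letielunkeod.
Rule 2 (intervocalic spirantization): /t/ is a stop between vowels /e/ and /i/, so it spirantizes to the fricative [s]. /letielunkeod/ → lesielunkeod.
Rule 3 (post-nasal voicing): /k/ is a voiceless stop immediately after the nasal /n/, so it voices to [g]. /lesielunkeod/ → lesielungeod.
Rule 4 (final devoicing): /d/ is a voiced stop in word-final position, so it devoices to [t]. /lesielungeod/ → lesielungeot.

lesielungeot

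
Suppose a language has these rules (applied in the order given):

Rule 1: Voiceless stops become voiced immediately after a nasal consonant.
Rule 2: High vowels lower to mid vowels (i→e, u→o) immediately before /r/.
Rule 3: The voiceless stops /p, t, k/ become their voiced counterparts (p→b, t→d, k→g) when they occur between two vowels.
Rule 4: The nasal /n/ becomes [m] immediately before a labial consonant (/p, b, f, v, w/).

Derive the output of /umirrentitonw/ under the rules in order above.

Rule 1 (post-nasal voicing): /t/ is a voiceless stop immediately after the nasal /n/, so it voices to [d]. /umirrentitonw/ → umirrenditonw.
Rule 2 (pre-rhotic lowering): /i/ is a high vowel immediately before /r/, so it lowers to [e]. /umirrenditonw/ → umerrenditonw.
Rule 3 (intervocalic voicing): /t/ is a voiceless stop between vowels /i/ and /o/, so it voices to [d]. /umerrenditonw/ → umerrendidonw.
Rule 4 (nasal place assimilation): /n/ precedes the labial consonant /w/, so it assimilates in place to [m]. /umerrendidonw/ → umerrendidomw.

umerrendidomw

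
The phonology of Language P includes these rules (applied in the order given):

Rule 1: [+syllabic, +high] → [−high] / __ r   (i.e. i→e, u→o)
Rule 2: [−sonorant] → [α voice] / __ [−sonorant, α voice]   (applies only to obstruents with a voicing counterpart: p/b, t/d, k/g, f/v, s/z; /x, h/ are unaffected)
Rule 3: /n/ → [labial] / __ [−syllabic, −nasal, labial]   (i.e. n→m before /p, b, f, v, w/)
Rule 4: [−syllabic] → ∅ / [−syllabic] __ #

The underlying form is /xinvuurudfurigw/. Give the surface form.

ximvuorutforig

Rule 1 (pre-rhotic lowering): /u/ is a high vowel immediately before /r/, so it lowers to [o]. /u/ is a high vowel immediately before /r/, so it lowers to [o]. /xinvuurudfurigw/ → xinvuorudforigw.
Rule 2 (regressive voicing assimilation): /d/ precedes the voiceless obstruent /f/, so it devoices to [t] by assimilation. /xinvuorudforigw/ → xinvuorutforigw.
Rule 3 (nasal place assimilation): /n/ precedes the labial consonant /v/, so it assimilates in place to [m]. /xinvuorutforigw/ → ximvuorutforigw.
Rule 4 (final cluster simplification): /w/ is the second consonant of a word-final cluster /gw/, so it deletes. /ximvuorutforigw/ → ximvuorutforig.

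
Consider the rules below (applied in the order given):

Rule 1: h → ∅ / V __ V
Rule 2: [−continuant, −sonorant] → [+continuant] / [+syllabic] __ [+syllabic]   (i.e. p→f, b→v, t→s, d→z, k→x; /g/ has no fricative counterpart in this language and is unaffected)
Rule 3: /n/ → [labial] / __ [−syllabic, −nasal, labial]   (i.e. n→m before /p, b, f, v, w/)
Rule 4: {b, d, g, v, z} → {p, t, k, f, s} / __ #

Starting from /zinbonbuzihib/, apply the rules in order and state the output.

zimbombuziip

Rule 1 (intervocalic h-deletion): /h/ occurs between vowels /i/ and /i/, so it deletes. /zinbonbuzihib/ → zinbonbuziib.
Rule 2 (intervocalic spirantization): no segment meets the environment; /zinbonbuziib/ is unchanged.
Rule 3 (nasal place assimilation): /n/ precedes the labial consonant /b/, so it assimilates in place to [m]. /n/ precedes the labial consonant /b/, so it assimilates in place to [m]. /zinbonbuziib/ → zimbombuziib.
Rule 4 (final devoicing): /b/ is a voiced obstruent in word-final position, so it devoices to [p]. /zimbombuziib/ → zimbombuziip.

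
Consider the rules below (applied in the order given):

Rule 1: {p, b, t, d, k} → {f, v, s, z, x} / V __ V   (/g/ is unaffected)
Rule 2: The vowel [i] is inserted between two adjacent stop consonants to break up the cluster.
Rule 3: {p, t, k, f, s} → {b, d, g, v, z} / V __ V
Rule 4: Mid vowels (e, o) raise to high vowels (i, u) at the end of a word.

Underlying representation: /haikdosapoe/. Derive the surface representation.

Rule 1 (intervocalic spirantization): /p/ is a stop between vowels /a/ and /o/, so it spirantizes to the fricative [f]. /haikdosapoe/ → haikdosafoe.
Rule 2 (stop-cluster i-epenthesis): /k/ and /d/ form a stop–stop cluster, so [i] is inserted between them. /haikdosafoe/ → haikidosafoe.
Rule 3 (intervocalic voicing): /k/ is a voiceless obstruent between vowels /i/ and /i/, so it voices to [g]. /s/ is a voiceless obstruent between vowels /o/ and /a/, so it voices to [z]. /f/ is a voiceless obstruent between vowels /a/ and /o/, so it voices to [v]. /haikidosafoe/ → haigidozavoe.
Rule 4 (final vowel raising): /e/ is a mid vowel in word-final position, so it raises to [i]. /haigidozavoe/ → haigidozavoi.

haigidozavoi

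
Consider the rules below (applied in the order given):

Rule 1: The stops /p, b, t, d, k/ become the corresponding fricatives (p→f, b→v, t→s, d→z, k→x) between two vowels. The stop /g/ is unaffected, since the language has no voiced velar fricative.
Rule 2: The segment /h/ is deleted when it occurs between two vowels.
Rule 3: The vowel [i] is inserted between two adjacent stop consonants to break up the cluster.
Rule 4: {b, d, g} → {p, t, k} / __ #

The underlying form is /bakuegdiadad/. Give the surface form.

baxuegidiazat

Rule 1 (intervocalic spirantization): /k/ is a stop between vowels /a/ and /u/, so it spirantizes to the fricative [x]. /d/ is a stop between vowels /a/ and /a/, so it spirantizes to the fricative [z]. /bakuegdiadad/ → baxuegdiazad.
Rule 2 (intervocalic h-deletion): no segment meets the environment; /baxuegdiazad/ is unchanged.
Rule 3 (stop-cluster i-epenthesis): /g/ and /d/ form a stop–stop cluster, so [i] is inserted between them. /baxuegdiazad/ → baxuegidiazad.
Rule 4 (final devoicing): /d/ is a voiced stop in word-final position, so it devoices to [t]. /baxuegidiazad/ → baxuegidiazat.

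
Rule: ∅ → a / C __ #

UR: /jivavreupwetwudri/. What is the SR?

No segment of /jivavreupwetwudri/ meets the structural description of the rule, so the form surfaces unchanged.

jivavreupwetwudri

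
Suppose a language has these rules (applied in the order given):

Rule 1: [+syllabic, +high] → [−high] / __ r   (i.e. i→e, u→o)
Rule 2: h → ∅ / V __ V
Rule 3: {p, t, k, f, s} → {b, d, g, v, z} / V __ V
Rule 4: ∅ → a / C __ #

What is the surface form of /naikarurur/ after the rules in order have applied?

naigarorora

Rule 1 (pre-rhotic lowering): /u/ is a high vowel immediately before /r/, so it lowers to [o]. /u/ is a high vowel immediately before /r/, so it lowers to [o]. /naikarurur/ → naikaroror.
Rule 2 (intervocalic h-deletion): no segment meets the environment; /naikaroror/ is unchanged.
Rule 3 (intervocalic voicing): /k/ is a voiceless obstruent between vowels /i/ and /a/, so it voices to [g]. /naikaroror/ → naigaroror.
Rule 4 (final a-epenthesis): the form ends in the consonant /r/, so [a] is inserted word-finally. /naigaroror/ → naigarorora.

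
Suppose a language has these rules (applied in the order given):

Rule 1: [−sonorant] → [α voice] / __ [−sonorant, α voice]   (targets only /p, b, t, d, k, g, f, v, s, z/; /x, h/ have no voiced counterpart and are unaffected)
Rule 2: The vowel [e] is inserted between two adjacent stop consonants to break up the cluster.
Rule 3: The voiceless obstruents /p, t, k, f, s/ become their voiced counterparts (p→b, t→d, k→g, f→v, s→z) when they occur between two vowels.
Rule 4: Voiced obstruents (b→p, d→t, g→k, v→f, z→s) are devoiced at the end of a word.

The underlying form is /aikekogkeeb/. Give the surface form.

Rule 1 (regressive voicing assimilation): /g/ precedes the voiceless obstruent /k/, so it devoices to [k] by assimilation. /aikekogkeeb/ → aikekokkeeb.
Rule 2 (stop-cluster e-epenthesis): /k/ and /k/ form a stop–stop cluster, so [e] is inserted between them. /aikekokkeeb/ → aikekokekeeb.
Rule 3 (intervocalic voicing): /k/ is a voiceless obstruent between vowels /i/ and /e/, so it voices to [g]. /k/ is a voiceless obstruent between vowels /e/ and /o/, so it voices to [g]. /k/ is a voiceless obstruent between vowels /o/ and /e/, so it voices to [g]. /k/ is a voiceless obstruent between vowels /e/ and /e/, so it voices to [g]. /aikekokekeeb/ → aigegogegeeb.
Rule 4 (final devoicing): /b/ is a voiced obstruent in word-final position, so it devoices to [p]. /aigegogegeeb/ → aigegogegeep.

aigegogegeep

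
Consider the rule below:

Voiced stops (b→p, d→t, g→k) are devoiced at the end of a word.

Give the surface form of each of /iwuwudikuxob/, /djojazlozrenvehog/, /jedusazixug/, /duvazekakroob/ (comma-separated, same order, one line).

iwuwudikuxop, djojazlozrenvehok, jedusazixuk, duvazekakroop

/iwuwudikuxob/: /b/ is a voiced stop in word-final position, so it devoices to [p]. → [iwuwudikuxop].
/djojazlozrenvehog/: /g/ is a voiced stop in word-final position, so it devoices to [k]. → [djojazlozrenvehok].
/jedusazixug/: /g/ is a voiced stop in word-final position, so it devoices to [k]. → [jedusazixuk].
/duvazekakroob/: /b/ is a voiced stop in word-final position, so it devoices to [p]. → [duvazekakroop].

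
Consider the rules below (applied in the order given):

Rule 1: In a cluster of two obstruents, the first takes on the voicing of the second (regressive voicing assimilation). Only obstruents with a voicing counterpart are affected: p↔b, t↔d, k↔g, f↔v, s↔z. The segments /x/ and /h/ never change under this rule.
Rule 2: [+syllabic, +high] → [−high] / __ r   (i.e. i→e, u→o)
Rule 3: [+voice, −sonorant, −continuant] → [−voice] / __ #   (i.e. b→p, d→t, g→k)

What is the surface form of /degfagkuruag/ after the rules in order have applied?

dekfakkoruak

Rule 1 (regressive voicing assimilation): /g/ precedes the voiceless obstruent /f/, so it devoices to [k] by assimilation. /g/ precedes the voiceless obstruent /k/, so it devoices to [k] by assimilation. /degfagkuruag/ → dekfakkuruag.
Rule 2 (pre-rhotic lowering): /u/ is a high vowel immediately before /r/, so it lowers to [o]. /dekfakkuruag/ → dekfakkoruag.
Rule 3 (final devoicing): /g/ is a voiced stop in word-final position, so it devoices to [k]. /dekfakkoruag/ → dekfakkoruak.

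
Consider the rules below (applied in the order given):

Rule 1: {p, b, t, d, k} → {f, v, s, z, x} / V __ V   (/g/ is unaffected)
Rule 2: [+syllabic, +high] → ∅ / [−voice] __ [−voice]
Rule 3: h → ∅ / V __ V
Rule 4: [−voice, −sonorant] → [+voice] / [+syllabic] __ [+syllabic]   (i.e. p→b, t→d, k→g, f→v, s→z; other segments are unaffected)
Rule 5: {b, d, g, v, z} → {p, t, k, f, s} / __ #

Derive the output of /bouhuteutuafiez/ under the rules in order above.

bouhseuzuavies

Rule 1 (intervocalic spirantization): /t/ is a stop between vowels /u/ and /e/, so it spirantizes to the fricative [s]. /t/ is a stop between vowels /u/ and /u/, so it spirantizes to the fricative [s]. /bouhuteutuafiez/ → bouhuseusuafiez.
Rule 2 (high vowel syncope): /u/ is a high vowel flanked by voiceless consonants /h/ and /s/, so it deletes. /bouhuseusuafiez/ → bouhseusuafiez.
Rule 3 (intervocalic h-deletion): no segment meets the environment; /bouhseusuafiez/ is unchanged.
Rule 4 (intervocalic voicing): /s/ is a voiceless obstruent between vowels /u/ and /u/, so it voices to [z]. /f/ is a voiceless obstruent between vowels /a/ and /i/, so it voices to [v]. /bouhseusuafiez/ → bouhseuzuaviez.
Rule 5 (final devoicing): /z/ is a voiced obstruent in word-final position, so it devoices to [s]. /bouhseuzuaviez/ → bouhseuzuavies.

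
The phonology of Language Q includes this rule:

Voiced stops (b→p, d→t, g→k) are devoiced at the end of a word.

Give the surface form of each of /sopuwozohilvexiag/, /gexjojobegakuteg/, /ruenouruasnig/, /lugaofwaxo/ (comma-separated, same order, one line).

/sopuwozohilvexiag/: /g/ is a voiced stop in word-final position, so it devoices to [k]. → [sopuwozohilvexiak].
/gexjojobegakuteg/: /g/ is a voiced stop in word-final position, so it devoices to [k]. → [gexjojobegakutek].
/ruenouruasnig/: /g/ is a voiced stop in word-final position, so it devoices to [k]. → [ruenouruasnik].
/lugaofwaxo/: the rule's environment is not met; surfaces unchanged as [lugaofwaxo].

sopuwozohilvexiak, gexjojobegakutek, ruenouruasnik, lugaofwaxo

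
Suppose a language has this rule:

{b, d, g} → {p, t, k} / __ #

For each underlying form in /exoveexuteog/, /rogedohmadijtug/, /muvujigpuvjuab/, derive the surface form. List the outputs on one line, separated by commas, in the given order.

/exoveexuteog/: /g/ is a voiced stop in word-final position, so it devoices to [k]. → [exoveexuteok].
/rogedohmadijtug/: /g/ is a voiced stop in word-final position, so it devoices to [k]. → [rogedohmadijtuk].
/muvujigpuvjuab/: /b/ is a voiced stop in word-final position, so it devoices to [p]. → [muvujigpuvjuap].

exoveexuteok, rogedohmadijtuk, muvujigpuvjuap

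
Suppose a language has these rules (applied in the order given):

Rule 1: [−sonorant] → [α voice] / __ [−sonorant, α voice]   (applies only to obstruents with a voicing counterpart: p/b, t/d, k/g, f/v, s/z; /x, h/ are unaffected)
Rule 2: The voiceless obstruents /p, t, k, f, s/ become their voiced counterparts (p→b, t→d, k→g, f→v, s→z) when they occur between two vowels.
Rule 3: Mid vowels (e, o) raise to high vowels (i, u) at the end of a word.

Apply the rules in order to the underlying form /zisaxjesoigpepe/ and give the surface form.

Rule 1 (regressive voicing assimilation): /g/ precedes the voiceless obstruent /p/, so it devoices to [k] by assimilation. /zisaxjesoigpepe/ → zisaxjesoikpepe.
Rule 2 (intervocalic voicing): /s/ is a voiceless obstruent between vowels /i/ and /a/, so it voices to [z]. /s/ is a voiceless obstruent between vowels /e/ and /o/, so it voices to [z]. /p/ is a voiceless obstruent between vowels /e/ and /e/, so it voices to [b]. /zisaxjesoikpepe/ → zizaxjezoikpebe.
Rule 3 (final vowel raising): /e/ is a mid vowel in word-final position, so it raises to [i]. /zizaxjezoikpebe/ → zizaxjezoikpebi.

zizaxjezoikpebi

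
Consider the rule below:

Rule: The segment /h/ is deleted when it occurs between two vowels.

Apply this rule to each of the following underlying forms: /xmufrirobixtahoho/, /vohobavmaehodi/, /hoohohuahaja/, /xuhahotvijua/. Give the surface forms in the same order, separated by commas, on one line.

xmufrirobixtaoo, voobavmaeodi, hooouaaja, xuaotvijua

/xmufrirobixtahoho/: /h/ occurs between vowels /a/ and /o/, so it deletes. /h/ occurs between vowels /o/ and /o/, so it deletes. → [xmufrirobixtaoo].
/vohobavmaehodi/: /h/ occurs between vowels /o/ and /o/, so it deletes. /h/ occurs between vowels /e/ and /o/, so it deletes. → [voobavmaeodi].
/hoohohuahaja/: /h/ occurs between vowels /o/ and /o/, so it deletes. /h/ occurs between vowels /o/ and /u/, so it deletes. /h/ occurs between vowels /a/ and /a/, so it deletes. → [hooouaaja].
/xuhahotvijua/: /h/ occurs between vowels /u/ and /a/, so it deletes. /h/ occurs between vowels /a/ and /o/, so it deletes. → [xuaotvijua].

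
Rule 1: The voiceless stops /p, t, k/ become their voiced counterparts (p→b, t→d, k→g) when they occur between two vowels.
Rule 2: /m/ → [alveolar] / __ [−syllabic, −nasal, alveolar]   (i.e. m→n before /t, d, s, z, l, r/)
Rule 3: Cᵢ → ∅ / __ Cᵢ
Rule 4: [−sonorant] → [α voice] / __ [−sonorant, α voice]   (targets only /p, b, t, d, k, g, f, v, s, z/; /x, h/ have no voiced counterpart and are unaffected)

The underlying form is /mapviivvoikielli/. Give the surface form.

mabviivoigieli

Rule 1 (intervocalic voicing): /k/ is a voiceless stop between vowels /i/ and /i/, so it voices to [g]. /mapviivvoikielli/ → mapviivvoigielli.
Rule 2 (nasal place assimilation): no segment meets the environment; /mapviivvoigielli/ is unchanged.
Rule 3 (degemination): /vv/ is a geminate; the first /v/ deletes. /ll/ is a geminate; the first /l/ deletes. /mapviivvoigielli/ → mapviivoigieli.
Rule 4 (regressive voicing assimilation): /p/ precedes the voiced obstruent /v/, so it voices to [b] by assimilation. /mapviivoigieli/ → mabviivoigieli.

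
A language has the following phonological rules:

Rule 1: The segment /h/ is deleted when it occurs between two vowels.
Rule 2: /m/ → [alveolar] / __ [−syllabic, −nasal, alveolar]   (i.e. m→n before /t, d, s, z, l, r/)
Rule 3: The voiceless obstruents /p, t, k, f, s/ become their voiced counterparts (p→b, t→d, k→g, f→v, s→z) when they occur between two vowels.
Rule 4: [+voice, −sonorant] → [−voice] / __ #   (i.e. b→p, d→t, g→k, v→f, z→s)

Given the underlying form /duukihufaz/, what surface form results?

duugiuvas

Rule 1 (intervocalic h-deletion): /h/ occurs between vowels /i/ and /u/, so it deletes. /duukihufaz/ → duukiufaz.
Rule 2 (nasal place assimilation): no segment meets the environment; /duukiufaz/ is unchanged.
Rule 3 (intervocalic voicing): /k/ is a voiceless obstruent between vowels /u/ and /i/, so it voices to [g]. /f/ is a voiceless obstruent between vowels /u/ and /a/, so it voices to [v]. /duukiufaz/ → duugiuvaz.
Rule 4 (final devoicing): /z/ is a voiced obstruent in word-final position, so it devoices to [s]. /duugiuvaz/ → duugiuvas.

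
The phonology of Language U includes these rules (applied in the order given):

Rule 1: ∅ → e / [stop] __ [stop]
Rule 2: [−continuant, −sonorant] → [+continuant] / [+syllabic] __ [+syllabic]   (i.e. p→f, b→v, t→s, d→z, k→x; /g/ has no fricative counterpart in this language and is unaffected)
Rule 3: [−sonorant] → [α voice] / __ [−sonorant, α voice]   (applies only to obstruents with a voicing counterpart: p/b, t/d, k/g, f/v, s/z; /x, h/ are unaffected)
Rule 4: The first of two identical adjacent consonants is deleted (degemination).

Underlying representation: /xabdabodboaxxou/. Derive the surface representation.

Rule 1 (stop-cluster e-epenthesis): /b/ and /d/ form a stop–stop cluster, so [e] is inserted between them. /d/ and /b/ form a stop–stop cluster, so [e] is inserted between them. /xabdabodboaxxou/ → xabedabodeboaxxou.
Rule 2 (intervocalic spirantization): /b/ is a stop between vowels /a/ and /e/, so it spirantizes to the fricative [v]. /d/ is a stop between vowels /e/ and /a/, so it spirantizes to the fricative [z]. /b/ is a stop between vowels /a/ and /o/, so it spirantizes to the fricative [v]. /d/ is a stop between vowels /o/ and /e/, so it spirantizes to the fricative [z]. /b/ is a stop between vowels /e/ and /o/, so it spirantizes to the fricative [v]. /xabedabodeboaxxou/ → xavezavozevoaxxou.
Rule 3 (regressive voicing assimilation): no segment meets the environment; /xavezavozevoaxxou/ is unchanged.
Rule 4 (degemination): /xx/ is a geminate; the first /x/ deletes. /xavezavozevoaxxou/ → xavezavozevoaxou.

xavezavozevoaxou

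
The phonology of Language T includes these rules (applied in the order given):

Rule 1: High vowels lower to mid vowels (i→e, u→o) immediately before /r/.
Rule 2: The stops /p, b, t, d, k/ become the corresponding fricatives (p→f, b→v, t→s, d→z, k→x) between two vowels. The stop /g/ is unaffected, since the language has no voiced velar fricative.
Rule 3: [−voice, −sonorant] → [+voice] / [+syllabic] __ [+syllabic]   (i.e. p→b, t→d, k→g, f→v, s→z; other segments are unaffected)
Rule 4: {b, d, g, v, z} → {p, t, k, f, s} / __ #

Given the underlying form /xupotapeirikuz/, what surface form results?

xuvozaveerixus

Rule 1 (pre-rhotic lowering): /i/ is a high vowel immediately before /r/, so it lowers to [e]. /xupotapeirikuz/ → xupotapeerikuz.
Rule 2 (intervocalic spirantization): /p/ is a stop between vowels /u/ and /o/, so it spirantizes to the fricative [f]. /t/ is a stop between vowels /o/ and /a/, so it spirantizes to the fricative [s]. /p/ is a stop between vowels /a/ and /e/, so it spirantizes to the fricative [f]. /k/ is a stop between vowels /i/ and /u/, so it spirantizes to the fricative [x]. /xupotapeerikuz/ → xufosafeerixuz.
Rule 3 (intervocalic voicing): /f/ is a voiceless obstruent between vowels /u/ and /o/, so it voices to [v]. /s/ is a voiceless obstruent between vowels /o/ and /a/, so it voices to [z]. /f/ is a voiceless obstruent between vowels /a/ and /e/, so it voices to [v]. /xufosafeerixuz/ → xuvozaveerixuz.
Rule 4 (final devoicing): /z/ is a voiced obstruent in word-final position, so it devoices to [s]. /xuvozaveerixuz/ → xuvozaveerixus.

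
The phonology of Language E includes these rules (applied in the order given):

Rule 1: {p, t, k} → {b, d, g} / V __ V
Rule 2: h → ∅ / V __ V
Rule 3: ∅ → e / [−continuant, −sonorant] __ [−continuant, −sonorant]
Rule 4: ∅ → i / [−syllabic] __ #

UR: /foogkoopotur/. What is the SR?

Rule 1 (intervocalic voicing): /p/ is a voiceless stop between vowels /o/ and /o/, so it voices to [b]. /t/ is a voiceless stop between vowels /o/ and /u/, so it voices to [d]. /foogkoopotur/ → foogkoobodur.
Rule 2 (intervocalic h-deletion): no segment meets the environment; /foogkoobodur/ is unchanged.
Rule 3 (stop-cluster e-epenthesis): /g/ and /k/ form a stop–stop cluster, so [e] is inserted between them. /foogkoobodur/ → foogekoobodur.
Rule 4 (final i-epenthesis): the form ends in the consonant /r/, so [i] is inserted word-finally. /foogekoobodur/ → foogekooboduri.

foogekooboduri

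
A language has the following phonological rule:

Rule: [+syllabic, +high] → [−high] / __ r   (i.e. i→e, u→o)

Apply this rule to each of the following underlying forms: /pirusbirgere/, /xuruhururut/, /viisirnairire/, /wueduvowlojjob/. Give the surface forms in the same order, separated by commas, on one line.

perusbergere, xoruhororut, viisernaerere, wueduvowlojjob

/pirusbirgere/: /i/ is a high vowel immediately before /r/, so it lowers to [e]. /i/ is a high vowel immediately before /r/, so it lowers to [e]. → [perusbergere].
/xuruhururut/: /u/ is a high vowel immediately before /r/, so it lowers to [o]. /u/ is a high vowel immediately before /r/, so it lowers to [o]. /u/ is a high vowel immediately before /r/, so it lowers to [o]. → [xoruhororut].
/viisirnairire/: /i/ is a high vowel immediately before /r/, so it lowers to [e]. /i/ is a high vowel immediately before /r/, so it lowers to [e]. /i/ is a high vowel immediately before /r/, so it lowers to [e]. → [viisernaerere].
/wueduvowlojjob/: the rule's environment is not met; surfaces unchanged as [wueduvowlojjob].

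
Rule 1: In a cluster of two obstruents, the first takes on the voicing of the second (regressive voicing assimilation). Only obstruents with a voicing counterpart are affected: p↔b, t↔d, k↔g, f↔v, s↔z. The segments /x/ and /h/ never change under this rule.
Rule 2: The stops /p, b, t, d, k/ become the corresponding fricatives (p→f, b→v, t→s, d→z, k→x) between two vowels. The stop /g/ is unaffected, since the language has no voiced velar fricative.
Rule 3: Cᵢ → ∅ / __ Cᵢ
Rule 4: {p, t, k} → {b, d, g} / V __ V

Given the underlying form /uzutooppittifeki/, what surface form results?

Rule 1 (regressive voicing assimilation): no segment meets the environment; /uzutooppittifeki/ is unchanged.
Rule 2 (intervocalic spirantization): /t/ is a stop between vowels /u/ and /o/, so it spirantizes to the fricative [s]. /k/ is a stop between vowels /e/ and /i/, so it spirantizes to the fricative [x]. /uzutooppittifeki/ → uzusooppittifexi.
Rule 3 (degemination): /pp/ is a geminate; the first /p/ deletes. /tt/ is a geminate; the first /t/ deletes. /uzusooppittifexi/ → uzusoopitifexi.
Rule 4 (intervocalic voicing): /p/ is a voiceless stop between vowels /o/ and /i/, so it voices to [b]. /t/ is a voiceless stop between vowels /i/ and /i/, so it voices to [d]. /uzusoopitifexi/ → uzusoobidifexi.

uzusoobidifexi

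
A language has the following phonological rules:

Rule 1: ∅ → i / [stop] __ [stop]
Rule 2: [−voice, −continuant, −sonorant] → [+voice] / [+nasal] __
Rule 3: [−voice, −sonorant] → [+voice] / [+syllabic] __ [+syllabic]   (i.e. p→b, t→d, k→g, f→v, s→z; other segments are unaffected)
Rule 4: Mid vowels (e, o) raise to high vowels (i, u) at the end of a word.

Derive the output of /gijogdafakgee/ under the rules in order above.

Rule 1 (stop-cluster i-epenthesis): /g/ and /d/ form a stop–stop cluster, so [i] is inserted between them. /k/ and /g/ form a stop–stop cluster, so [i] is inserted between them. /gijogdafakgee/ → gijogidafakigee.
Rule 2 (post-nasal voicing): no segment meets the environment; /gijogidafakigee/ is unchanged.
Rule 3 (intervocalic voicing): /f/ is a voiceless obstruent between vowels /a/ and /a/, so it voices to [v]. /k/ is a voiceless obstruent between vowels /a/ and /i/, so it voices to [g]. /gijogidafakigee/ → gijogidavagigee.
Rule 4 (final vowel raising): /e/ is a mid vowel in word-final position, so it raises to [i]. /gijogidavagigee/ → gijogidavagigei.

gijogidavagigei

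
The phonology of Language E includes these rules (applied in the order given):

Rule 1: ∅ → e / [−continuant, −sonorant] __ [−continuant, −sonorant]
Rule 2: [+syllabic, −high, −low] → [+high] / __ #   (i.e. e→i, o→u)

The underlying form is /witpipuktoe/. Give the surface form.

Rule 1 (stop-cluster e-epenthesis): /t/ and /p/ form a stop–stop cluster, so [e] is inserted between them. /k/ and /t/ form a stop–stop cluster, so [e] is inserted between them. /witpipuktoe/ → witepipuketoe.
Rule 2 (final vowel raising): /e/ is a mid vowel in word-final position, so it raises to [i]. /witepipuketoe/ → witepipuketoi.

witepipuketoi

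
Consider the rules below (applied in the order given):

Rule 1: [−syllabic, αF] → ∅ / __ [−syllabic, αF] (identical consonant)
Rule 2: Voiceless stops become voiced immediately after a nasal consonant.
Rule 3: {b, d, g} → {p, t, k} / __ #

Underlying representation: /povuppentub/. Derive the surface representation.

Rule 1 (degemination): /pp/ is a geminate; the first /p/ deletes. /povuppentub/ → povupentub.
Rule 2 (post-nasal voicing): /t/ is a voiceless stop immediately after the nasal /n/, so it voices to [d]. /povupentub/ → povupendub.
Rule 3 (final devoicing): /b/ is a voiced stop in word-final position, so it devoices to [p]. /povupendub/ → povupendup.

povupendup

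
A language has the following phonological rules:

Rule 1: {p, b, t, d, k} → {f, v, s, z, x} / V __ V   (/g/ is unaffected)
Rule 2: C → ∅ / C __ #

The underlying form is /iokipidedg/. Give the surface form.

Rule 1 (intervocalic spirantization): /k/ is a stop between vowels /o/ and /i/, so it spirantizes to the fricative [x]. /p/ is a stop between vowels /i/ and /i/, so it spirantizes to the fricative [f]. /d/ is a stop between vowels /i/ and /e/, so it spirantizes to the fricative [z]. /iokipidedg/ → ioxifizedg.
Rule 2 (final cluster simplification): /g/ is the second consonant of a word-final cluster /dg/, so it deletes. /ioxifizedg/ → ioxifized.

ioxifized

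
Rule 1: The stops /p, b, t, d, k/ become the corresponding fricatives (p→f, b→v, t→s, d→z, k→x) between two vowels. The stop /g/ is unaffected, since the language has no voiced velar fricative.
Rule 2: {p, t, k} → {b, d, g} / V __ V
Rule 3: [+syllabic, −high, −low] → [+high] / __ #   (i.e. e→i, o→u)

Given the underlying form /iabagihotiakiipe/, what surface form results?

iavagihosiaxiifi

Rule 1 (intervocalic spirantization): /b/ is a stop between vowels /a/ and /a/, so it spirantizes to the fricative [v]. /t/ is a stop between vowels /o/ and /i/, so it spirantizes to the fricative [s]. /k/ is a stop between vowels /a/ and /i/, so it spirantizes to the fricative [x]. /p/ is a stop between vowels /i/ and /e/, so it spirantizes to the fricative [f]. /iabagihotiakiipe/ → iavagihosiaxiife.
Rule 2 (intervocalic voicing): no segment meets the environment; /iavagihosiaxiife/ is unchanged.
Rule 3 (final vowel raising): /e/ is a mid vowel in word-final position, so it raises to [i]. /iavagihosiaxiife/ → iavagihosiaxiifi.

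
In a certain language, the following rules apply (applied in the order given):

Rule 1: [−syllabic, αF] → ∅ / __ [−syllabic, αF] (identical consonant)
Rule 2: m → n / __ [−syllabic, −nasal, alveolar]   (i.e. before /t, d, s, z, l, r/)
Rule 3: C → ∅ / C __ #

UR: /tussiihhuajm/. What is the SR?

Rule 1 (degemination): /ss/ is a geminate; the first /s/ deletes. /hh/ is a geminate; the first /h/ deletes. /tussiihhuajm/ → tusiihuajm.
Rule 2 (nasal place assimilation): no segment meets the environment; /tusiihuajm/ is unchanged.
Rule 3 (final cluster simplification): /m/ is the second consonant of a word-final cluster /jm/, so it deletes. /tusiihuajm/ → tusiihuaj.

tusiihuaj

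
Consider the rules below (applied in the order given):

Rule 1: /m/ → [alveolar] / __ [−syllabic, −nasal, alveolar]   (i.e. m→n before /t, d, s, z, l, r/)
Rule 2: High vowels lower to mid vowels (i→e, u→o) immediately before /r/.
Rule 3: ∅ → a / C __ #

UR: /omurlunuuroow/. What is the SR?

omorlunuoroowa

Rule 1 (nasal place assimilation): no segment meets the environment; /omurlunuuroow/ is unchanged.
Rule 2 (pre-rhotic lowering): /u/ is a high vowel immediately before /r/, so it lowers to [o]. /u/ is a high vowel immediately before /r/, so it lowers to [o]. /omurlunuuroow/ → omorlunuoroow.
Rule 3 (final a-epenthesis): the form ends in the consonant /w/, so [a] is inserted word-finally. /omorlunuoroow/ → omorlunuoroowa.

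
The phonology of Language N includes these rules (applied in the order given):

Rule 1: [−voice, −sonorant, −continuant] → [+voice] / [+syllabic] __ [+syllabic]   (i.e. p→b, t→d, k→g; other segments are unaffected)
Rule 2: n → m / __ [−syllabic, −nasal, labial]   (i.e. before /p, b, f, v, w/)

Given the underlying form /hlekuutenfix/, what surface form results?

Rule 1 (intervocalic voicing): /k/ is a voiceless stop between vowels /e/ and /u/, so it voices to [g]. /t/ is a voiceless stop between vowels /u/ and /e/, so it voices to [d]. /hlekuutenfix/ → hleguudenfix.
Rule 2 (nasal place assimilation): /n/ precedes the labial consonant /f/, so it assimilates in place to [m]. /hleguudenfix/ → hleguudemfix.

hleguudemfix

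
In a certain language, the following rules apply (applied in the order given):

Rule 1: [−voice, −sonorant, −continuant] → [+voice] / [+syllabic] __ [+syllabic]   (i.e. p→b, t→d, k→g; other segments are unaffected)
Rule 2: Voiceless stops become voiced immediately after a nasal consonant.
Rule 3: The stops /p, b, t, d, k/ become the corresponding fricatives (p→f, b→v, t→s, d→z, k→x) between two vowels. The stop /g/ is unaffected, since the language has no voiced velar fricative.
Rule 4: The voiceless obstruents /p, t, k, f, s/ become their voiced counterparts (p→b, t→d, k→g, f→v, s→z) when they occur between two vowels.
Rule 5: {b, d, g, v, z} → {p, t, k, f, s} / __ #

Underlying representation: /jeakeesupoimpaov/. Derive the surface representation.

Rule 1 (intervocalic voicing): /k/ is a voiceless stop between vowels /a/ and /e/, so it voices to [g]. /p/ is a voiceless stop between vowels /u/ and /o/, so it voices to [b]. /jeakeesupoimpaov/ → jeageesuboimpaov.
Rule 2 (post-nasal voicing): /p/ is a voiceless stop immediately after the nasal /m/, so it voices to [b]. /jeageesuboimpaov/ → jeageesuboimbaov.
Rule 3 (intervocalic spirantization): /b/ is a stop between vowels /u/ and /o/, so it spirantizes to the fricative [v]. /jeageesuboimbaov/ → jeageesuvoimbaov.
Rule 4 (intervocalic voicing): /s/ is a voiceless obstruent between vowels /e/ and /u/, so it voices to [z]. /jeageesuvoimbaov/ → jeageezuvoimbaov.
Rule 5 (final devoicing): /v/ is a voiced obstruent in word-final position, so it devoices to [f]. /jeageezuvoimbaov/ → jeageezuvoimbaof.

jeageezuvoimbaof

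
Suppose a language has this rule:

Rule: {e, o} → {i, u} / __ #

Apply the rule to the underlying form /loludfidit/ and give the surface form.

No segment of /loludfidit/ meets the structural description of the rule, so the form surfaces unchanged.

loludfidit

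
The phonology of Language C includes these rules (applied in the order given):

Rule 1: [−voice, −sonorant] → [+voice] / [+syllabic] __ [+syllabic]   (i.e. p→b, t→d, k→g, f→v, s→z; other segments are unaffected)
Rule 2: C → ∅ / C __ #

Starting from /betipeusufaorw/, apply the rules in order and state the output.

Rule 1 (intervocalic voicing): /t/ is a voiceless obstruent between vowels /e/ and /i/, so it voices to [d]. /p/ is a voiceless obstruent between vowels /i/ and /e/, so it voices to [b]. /s/ is a voiceless obstruent between vowels /u/ and /u/, so it voices to [z]. /f/ is a voiceless obstruent between vowels /u/ and /a/, so it voices to [v]. /betipeusufaorw/ → bedibeuzuvaorw.
Rule 2 (final cluster simplification): /w/ is the second consonant of a word-final cluster /rw/, so it deletes. /bedibeuzuvaorw/ → bedibeuzuvaor.

bedibeuzuvaor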